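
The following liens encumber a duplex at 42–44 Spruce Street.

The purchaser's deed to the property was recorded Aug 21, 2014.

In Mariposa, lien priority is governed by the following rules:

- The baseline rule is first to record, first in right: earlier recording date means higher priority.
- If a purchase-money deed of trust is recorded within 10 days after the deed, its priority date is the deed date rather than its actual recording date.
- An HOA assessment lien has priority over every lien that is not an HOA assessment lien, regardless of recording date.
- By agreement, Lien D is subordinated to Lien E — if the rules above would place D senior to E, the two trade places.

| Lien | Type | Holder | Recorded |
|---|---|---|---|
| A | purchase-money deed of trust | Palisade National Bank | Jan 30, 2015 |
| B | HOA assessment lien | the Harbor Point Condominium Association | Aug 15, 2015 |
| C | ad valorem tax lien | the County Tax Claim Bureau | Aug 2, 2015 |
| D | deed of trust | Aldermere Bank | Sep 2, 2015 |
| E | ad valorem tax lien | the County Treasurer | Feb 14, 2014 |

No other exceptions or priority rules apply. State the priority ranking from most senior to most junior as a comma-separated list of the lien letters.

B, E, A, C, D

Effective dates after the stated exceptions: A was recorded 162 days after the deed — beyond 10 days — so no relation-back applies.
B, as an HOA assessment lien, has superpriority and ranks first.
The other liens, earliest effective date first: E (Feb 14, 2014), A (Jan 30, 2015), C (Aug 2, 2015), D (Sep 2, 2015).
Since D is not senior to E, the subordination leaves the order unchanged.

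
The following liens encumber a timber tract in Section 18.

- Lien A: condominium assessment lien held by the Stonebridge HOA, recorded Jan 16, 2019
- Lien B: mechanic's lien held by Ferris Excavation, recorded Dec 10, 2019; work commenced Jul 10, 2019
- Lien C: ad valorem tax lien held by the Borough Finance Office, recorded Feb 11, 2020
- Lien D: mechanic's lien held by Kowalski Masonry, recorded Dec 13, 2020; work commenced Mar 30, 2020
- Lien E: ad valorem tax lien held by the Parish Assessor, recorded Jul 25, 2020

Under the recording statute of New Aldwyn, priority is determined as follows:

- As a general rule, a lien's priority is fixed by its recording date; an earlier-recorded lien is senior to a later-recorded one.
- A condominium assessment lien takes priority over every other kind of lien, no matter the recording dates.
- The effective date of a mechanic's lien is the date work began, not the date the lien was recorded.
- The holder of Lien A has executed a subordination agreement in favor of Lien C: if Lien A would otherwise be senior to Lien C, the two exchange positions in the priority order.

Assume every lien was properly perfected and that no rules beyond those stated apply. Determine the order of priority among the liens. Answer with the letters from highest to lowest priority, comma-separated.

C, B, A, D, E

First, effective dates: B is treated as recorded Jul 10, 2019, the work-commencement date; D's effective date is Mar 30, 2020, when work began.
A is a condominium assessment lien and takes priority over every other lien.
Remaining liens by effective date: B (Jul 10, 2019), C (Feb 11, 2020), D (Mar 30, 2020), E (Jul 25, 2020).
The subordination applies — A was senior to C — so A and C swap.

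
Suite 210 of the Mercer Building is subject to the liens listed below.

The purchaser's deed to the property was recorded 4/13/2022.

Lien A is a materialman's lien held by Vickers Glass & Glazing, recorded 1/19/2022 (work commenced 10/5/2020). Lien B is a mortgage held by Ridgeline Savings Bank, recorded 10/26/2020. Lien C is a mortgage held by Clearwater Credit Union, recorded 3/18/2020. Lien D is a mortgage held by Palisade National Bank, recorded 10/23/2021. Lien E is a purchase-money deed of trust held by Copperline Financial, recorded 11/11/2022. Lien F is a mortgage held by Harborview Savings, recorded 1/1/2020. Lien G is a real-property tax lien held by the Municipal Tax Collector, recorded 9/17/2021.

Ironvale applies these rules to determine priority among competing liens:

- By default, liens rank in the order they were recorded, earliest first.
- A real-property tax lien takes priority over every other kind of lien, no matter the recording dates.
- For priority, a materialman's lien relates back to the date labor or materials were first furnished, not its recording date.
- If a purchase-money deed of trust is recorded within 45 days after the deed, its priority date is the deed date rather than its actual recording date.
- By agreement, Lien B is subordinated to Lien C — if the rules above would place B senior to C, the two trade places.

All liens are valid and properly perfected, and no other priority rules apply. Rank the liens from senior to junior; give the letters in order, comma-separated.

Effective dates after the stated exceptions: A's effective date is 10/5/2020, when work began; E missed the 45-day window (212 days after the deed), so its recording date stands.
As a real-property tax lien, G is senior to every other lien.
Ordering the rest by effective date: F (1/1/2020), C (3/18/2020), A (10/5/2020), B (10/26/2020), D (10/23/2021), E (11/11/2022).
B is already junior to C, so the subordination agreement changes nothing.

G, F, C, A, B, D, E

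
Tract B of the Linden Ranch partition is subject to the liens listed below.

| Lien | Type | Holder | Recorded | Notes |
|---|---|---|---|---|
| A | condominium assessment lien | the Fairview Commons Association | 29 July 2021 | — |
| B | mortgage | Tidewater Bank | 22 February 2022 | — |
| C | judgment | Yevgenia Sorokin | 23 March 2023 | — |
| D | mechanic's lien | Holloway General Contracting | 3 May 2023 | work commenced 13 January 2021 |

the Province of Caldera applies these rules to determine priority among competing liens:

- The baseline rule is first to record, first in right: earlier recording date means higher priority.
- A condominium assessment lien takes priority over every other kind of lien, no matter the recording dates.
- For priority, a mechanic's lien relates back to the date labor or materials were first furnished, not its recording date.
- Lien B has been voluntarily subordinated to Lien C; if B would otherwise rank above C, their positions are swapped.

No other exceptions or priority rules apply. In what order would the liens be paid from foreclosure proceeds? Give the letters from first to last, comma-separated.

Adjusting effective dates: D's effective date is 13 January 2021, when work began.
As a condominium assessment lien, A is senior to every other lien.
Ordering the rest by effective date: D (13 January 2021), B (22 February 2022), C (23 March 2023).
Because B would otherwise rank above C, the subordination swaps them.

A, D, C, B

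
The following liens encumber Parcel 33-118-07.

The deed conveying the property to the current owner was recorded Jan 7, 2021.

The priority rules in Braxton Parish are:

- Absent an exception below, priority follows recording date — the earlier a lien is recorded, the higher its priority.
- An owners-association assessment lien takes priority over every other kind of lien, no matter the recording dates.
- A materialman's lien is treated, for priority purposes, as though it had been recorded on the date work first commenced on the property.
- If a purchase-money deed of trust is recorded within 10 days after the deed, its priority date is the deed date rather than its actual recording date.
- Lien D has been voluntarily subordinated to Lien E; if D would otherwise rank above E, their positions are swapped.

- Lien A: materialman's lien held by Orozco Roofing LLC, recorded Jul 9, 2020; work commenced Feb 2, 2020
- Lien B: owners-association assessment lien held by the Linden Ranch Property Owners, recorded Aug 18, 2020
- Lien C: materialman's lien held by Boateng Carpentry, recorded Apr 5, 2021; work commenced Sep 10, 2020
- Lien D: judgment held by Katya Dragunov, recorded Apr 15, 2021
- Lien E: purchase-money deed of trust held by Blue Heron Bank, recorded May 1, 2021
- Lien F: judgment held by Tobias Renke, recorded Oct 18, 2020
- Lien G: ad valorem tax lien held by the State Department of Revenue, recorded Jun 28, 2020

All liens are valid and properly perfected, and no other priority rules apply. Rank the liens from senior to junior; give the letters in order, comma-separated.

First, effective dates: A's effective date is Feb 2, 2020, when work began; C's effective date is Sep 10, 2020, when work began; E was recorded 114 days after the deed, outside the 10-day window, so it keeps its recording date.
As an owners-association assessment lien, B is senior to every other lien.
Remaining liens by effective date: A (Feb 2, 2020), G (Jun 28, 2020), C (Sep 10, 2020), F (Oct 18, 2020), D (Apr 15, 2021), E (May 1, 2021).
The subordination applies — D was senior to E — so D and E swap.

B, A, G, C, F, E, D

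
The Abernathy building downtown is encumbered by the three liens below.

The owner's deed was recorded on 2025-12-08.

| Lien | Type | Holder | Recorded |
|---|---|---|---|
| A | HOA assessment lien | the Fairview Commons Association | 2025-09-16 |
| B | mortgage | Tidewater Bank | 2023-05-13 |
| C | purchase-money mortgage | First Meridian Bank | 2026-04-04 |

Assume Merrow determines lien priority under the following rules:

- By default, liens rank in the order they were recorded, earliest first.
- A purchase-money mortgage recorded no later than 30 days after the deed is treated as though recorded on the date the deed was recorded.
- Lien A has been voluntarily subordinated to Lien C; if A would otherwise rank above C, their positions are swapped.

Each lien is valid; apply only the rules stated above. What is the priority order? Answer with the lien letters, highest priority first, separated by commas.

B, C, A

Effective dates: C was recorded 117 days after the deed, outside the 30-day window, so it keeps its recording date.
By effective date, earliest first: B (2023-05-13), A (2025-09-16), C (2026-04-04).
A is senior to C before the subordination, so the two trade places.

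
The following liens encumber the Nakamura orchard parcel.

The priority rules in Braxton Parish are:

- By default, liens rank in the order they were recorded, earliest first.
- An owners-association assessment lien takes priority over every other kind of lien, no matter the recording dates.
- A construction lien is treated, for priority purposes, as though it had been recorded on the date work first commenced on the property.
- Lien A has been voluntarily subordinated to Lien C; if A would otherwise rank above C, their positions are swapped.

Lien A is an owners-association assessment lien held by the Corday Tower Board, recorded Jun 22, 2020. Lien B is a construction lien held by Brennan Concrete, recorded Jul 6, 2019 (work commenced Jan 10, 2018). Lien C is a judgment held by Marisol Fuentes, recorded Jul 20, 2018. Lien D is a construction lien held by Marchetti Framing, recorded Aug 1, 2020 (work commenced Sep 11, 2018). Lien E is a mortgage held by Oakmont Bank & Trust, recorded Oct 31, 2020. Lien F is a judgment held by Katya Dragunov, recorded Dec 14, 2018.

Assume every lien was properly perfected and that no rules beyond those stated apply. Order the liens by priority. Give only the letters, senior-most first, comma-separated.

C, B, A, D, F, E

Effective dates after the stated exceptions: B's effective date is Jan 10, 2018, when work began; D relates back to Sep 11, 2018 (work commenced).
A is an owners-association assessment lien and takes priority over every other lien.
Remaining liens by effective date: B (Jan 10, 2018), C (Jul 20, 2018), D (Sep 11, 2018), F (Dec 14, 2018), E (Oct 31, 2020).
The subordination applies — A was senior to C — so A and C swap.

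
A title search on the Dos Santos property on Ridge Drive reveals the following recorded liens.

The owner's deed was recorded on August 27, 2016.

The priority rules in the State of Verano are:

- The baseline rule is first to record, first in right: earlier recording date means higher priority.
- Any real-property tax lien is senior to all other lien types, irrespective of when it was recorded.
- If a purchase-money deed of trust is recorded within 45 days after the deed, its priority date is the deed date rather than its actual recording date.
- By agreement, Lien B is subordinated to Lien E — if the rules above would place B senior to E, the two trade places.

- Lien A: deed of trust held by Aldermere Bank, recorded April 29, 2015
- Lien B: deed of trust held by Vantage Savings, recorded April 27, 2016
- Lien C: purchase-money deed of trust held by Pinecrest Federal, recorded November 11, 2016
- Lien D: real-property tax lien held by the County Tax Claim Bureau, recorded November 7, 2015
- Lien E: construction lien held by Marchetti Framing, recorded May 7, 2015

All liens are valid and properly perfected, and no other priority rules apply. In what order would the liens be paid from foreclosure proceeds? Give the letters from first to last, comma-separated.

Effective dates: C was recorded 76 days after the deed, outside the 45-day window, so it keeps its recording date.
As a real-property tax lien, D is senior to every other lien.
The other liens, earliest effective date first: A (April 29, 2015), E (May 7, 2015), B (April 27, 2016), C (November 11, 2016).
B is already junior to E, so the subordination agreement changes nothing.

D, A, E, B, C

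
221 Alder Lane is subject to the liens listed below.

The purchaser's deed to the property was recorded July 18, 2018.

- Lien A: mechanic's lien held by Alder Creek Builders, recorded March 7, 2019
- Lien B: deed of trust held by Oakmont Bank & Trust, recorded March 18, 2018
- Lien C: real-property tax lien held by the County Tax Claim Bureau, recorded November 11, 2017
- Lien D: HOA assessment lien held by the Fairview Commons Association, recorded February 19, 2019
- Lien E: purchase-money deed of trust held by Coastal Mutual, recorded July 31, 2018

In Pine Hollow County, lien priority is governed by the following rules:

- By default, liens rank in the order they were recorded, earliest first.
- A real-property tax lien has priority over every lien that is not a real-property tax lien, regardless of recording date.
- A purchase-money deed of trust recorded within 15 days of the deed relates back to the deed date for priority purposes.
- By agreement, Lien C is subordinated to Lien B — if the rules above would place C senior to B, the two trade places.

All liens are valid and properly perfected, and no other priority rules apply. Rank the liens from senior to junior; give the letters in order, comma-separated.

B, C, E, D, A

Adjusting effective dates: E relates back to the deed date July 18, 2018.
C is a real-property tax lien and takes priority over every other lien.
Among the remaining liens, by effective date: B (March 18, 2018), E (July 18, 2018), D (February 19, 2019), A (March 7, 2019).
Because C would otherwise rank above B, the subordination swaps them.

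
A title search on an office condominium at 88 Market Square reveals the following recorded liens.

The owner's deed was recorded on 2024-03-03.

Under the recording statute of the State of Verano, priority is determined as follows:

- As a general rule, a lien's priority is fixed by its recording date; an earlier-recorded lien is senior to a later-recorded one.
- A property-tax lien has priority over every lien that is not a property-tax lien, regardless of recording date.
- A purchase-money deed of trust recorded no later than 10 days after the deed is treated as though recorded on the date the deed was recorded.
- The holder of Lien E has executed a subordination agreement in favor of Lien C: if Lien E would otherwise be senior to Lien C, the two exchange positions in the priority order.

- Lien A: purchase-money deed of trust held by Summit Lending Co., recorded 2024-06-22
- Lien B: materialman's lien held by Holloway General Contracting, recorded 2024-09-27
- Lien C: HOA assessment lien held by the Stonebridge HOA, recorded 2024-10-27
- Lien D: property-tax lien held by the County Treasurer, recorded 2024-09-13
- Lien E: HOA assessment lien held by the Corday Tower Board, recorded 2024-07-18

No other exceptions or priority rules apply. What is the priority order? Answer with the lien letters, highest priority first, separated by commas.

D, A, C, B, E

Effective dates: A was recorded 111 days after the deed — beyond 10 days — so no relation-back applies.
D is a property-tax lien, so it outranks all other liens regardless of date.
Among the remaining liens, by effective date: A (2024-06-22), E (2024-07-18), B (2024-09-27), C (2024-10-27).
E would otherwise be senior to C, so under the subordination agreement E and C exchange positions.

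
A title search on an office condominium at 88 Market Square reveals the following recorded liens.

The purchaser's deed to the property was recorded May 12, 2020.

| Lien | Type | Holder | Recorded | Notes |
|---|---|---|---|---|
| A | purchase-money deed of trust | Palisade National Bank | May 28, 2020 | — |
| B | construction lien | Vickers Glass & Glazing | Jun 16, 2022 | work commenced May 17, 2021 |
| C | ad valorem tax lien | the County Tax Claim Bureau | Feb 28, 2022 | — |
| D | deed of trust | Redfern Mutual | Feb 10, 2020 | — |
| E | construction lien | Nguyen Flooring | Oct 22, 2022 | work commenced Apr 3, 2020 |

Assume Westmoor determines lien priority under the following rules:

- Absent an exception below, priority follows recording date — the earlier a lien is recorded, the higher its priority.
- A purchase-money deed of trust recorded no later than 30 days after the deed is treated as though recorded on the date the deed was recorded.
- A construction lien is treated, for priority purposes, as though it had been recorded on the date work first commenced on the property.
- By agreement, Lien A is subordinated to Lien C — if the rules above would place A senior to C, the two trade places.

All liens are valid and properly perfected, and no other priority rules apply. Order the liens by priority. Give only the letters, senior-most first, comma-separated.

Effective dates: A's effective date is the deed date, May 12, 2020; B's effective date is May 17, 2021, when work began; E's effective date is Apr 3, 2020, when work began.
Sorted by effective date: D (Feb 10, 2020), E (Apr 3, 2020), A (May 12, 2020), B (May 17, 2021), C (Feb 28, 2022).
The subordination applies — A was senior to C — so A and C swap.

D, E, C, B, A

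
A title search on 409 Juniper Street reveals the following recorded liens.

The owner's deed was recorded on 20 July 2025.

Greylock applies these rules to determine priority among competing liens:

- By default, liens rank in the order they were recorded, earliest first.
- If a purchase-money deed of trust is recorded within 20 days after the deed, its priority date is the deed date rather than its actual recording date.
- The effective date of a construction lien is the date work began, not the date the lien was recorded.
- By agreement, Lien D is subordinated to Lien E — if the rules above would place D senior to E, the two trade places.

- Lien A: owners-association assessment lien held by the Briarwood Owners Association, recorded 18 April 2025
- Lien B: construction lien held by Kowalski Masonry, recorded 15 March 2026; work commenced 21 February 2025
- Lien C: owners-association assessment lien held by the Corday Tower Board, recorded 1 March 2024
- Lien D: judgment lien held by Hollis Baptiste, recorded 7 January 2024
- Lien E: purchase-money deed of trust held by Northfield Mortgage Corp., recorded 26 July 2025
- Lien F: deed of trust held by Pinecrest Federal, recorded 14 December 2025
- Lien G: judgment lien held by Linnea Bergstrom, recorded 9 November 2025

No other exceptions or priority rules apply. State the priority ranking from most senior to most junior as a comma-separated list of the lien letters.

E, C, B, A, D, G, F

Adjusting effective dates: B's effective date is 21 February 2025, when work began; E's effective date is the deed date, 20 July 2025.
Sorted by effective date: D (7 January 2024), C (1 March 2024), B (21 February 2025), A (18 April 2025), E (20 July 2025), G (9 November 2025), F (14 December 2025).
D is senior to E before the subordination, so the two trade places.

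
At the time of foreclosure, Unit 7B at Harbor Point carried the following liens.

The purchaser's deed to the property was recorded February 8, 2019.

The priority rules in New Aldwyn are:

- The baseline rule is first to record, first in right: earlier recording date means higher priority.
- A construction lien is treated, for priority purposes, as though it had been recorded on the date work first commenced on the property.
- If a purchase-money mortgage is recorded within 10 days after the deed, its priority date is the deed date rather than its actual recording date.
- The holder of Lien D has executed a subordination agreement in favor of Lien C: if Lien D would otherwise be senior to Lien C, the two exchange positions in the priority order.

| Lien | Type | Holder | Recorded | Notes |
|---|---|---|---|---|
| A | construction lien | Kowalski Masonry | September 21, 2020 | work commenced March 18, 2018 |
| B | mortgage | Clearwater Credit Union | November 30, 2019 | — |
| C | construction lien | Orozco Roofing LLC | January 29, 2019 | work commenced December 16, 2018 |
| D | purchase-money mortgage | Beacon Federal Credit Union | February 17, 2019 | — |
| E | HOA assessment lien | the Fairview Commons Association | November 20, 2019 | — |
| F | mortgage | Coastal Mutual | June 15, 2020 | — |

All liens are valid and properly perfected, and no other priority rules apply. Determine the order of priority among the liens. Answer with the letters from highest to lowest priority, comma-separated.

A, C, D, E, B, F

Effective dates: A relates back to March 18, 2018 (work commenced); C relates back to December 16, 2018 (work commenced); D relates back to the deed date February 8, 2019.
Sorted by effective date: A (March 18, 2018), C (December 16, 2018), D (February 8, 2019), E (November 20, 2019), B (November 30, 2019), F (June 15, 2020).
Since D is not senior to C, the subordination leaves the order unchanged.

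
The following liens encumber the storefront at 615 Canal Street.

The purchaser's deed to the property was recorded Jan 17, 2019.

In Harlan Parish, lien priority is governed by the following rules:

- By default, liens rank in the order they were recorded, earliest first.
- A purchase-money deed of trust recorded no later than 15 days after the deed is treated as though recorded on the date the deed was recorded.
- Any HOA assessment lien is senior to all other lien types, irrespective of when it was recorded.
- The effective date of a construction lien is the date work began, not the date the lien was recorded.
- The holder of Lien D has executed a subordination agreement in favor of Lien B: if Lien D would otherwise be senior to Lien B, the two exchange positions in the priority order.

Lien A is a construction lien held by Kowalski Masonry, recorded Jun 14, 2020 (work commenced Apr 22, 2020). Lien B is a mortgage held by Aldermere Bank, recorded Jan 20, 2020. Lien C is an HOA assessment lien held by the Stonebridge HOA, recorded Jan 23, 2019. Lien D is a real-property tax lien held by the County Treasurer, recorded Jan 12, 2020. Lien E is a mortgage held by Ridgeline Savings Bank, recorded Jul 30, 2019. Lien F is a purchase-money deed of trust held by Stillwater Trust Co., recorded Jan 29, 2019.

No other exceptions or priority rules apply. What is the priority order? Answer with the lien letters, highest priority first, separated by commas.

Adjusting effective dates: A's effective date is Apr 22, 2020, when work began; F was recorded within the 15-day window, so its effective date is the deed date Jan 17, 2019.
C is an HOA assessment lien and takes priority over every other lien.
Remaining liens by effective date: F (Jan 17, 2019), E (Jul 30, 2019), D (Jan 12, 2020), B (Jan 20, 2020), A (Apr 22, 2020).
The subordination applies — D was senior to B — so D and B swap.

C, F, E, B, D, A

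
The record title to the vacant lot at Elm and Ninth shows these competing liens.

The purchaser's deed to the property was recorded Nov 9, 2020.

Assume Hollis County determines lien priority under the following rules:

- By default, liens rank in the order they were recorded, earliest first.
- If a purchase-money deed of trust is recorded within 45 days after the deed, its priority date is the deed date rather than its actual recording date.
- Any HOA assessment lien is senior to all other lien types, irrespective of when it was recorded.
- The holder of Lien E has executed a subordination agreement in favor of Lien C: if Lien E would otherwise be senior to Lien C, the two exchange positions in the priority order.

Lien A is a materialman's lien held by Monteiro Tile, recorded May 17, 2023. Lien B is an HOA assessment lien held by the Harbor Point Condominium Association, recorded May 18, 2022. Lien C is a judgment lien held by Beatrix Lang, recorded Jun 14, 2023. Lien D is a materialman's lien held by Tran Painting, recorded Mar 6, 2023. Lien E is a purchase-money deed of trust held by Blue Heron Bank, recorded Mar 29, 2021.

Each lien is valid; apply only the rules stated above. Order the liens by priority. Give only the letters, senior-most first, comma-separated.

B, C, D, A, E

Adjusting effective dates: E was recorded 140 days after the deed, outside the 45-day window, so it keeps its recording date.
B is an HOA assessment lien, so it outranks all other liens regardless of date.
The other liens, earliest effective date first: E (Mar 29, 2021), D (Mar 6, 2023), A (May 17, 2023), C (Jun 14, 2023).
E would otherwise be senior to C, so under the subordination agreement E and C exchange positions.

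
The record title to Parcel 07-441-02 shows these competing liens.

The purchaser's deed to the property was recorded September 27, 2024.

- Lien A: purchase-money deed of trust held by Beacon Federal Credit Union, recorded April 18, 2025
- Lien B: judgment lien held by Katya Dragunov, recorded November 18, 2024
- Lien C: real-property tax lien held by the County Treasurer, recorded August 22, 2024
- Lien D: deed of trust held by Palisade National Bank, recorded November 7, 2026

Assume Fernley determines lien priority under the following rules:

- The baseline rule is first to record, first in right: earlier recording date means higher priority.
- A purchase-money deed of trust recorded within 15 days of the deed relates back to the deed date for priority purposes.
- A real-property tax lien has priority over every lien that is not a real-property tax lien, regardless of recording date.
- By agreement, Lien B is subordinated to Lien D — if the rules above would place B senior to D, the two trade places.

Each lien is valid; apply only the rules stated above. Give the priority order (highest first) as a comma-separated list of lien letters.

Effective dates: A was recorded 203 days after the deed, outside the 15-day window, so it keeps its recording date.
C, as a real-property tax lien, has superpriority and ranks first.
The other liens, earliest effective date first: B (November 18, 2024), A (April 18, 2025), D (November 7, 2026).
B is senior to D before the subordination, so the two trade places.

C, D, A, B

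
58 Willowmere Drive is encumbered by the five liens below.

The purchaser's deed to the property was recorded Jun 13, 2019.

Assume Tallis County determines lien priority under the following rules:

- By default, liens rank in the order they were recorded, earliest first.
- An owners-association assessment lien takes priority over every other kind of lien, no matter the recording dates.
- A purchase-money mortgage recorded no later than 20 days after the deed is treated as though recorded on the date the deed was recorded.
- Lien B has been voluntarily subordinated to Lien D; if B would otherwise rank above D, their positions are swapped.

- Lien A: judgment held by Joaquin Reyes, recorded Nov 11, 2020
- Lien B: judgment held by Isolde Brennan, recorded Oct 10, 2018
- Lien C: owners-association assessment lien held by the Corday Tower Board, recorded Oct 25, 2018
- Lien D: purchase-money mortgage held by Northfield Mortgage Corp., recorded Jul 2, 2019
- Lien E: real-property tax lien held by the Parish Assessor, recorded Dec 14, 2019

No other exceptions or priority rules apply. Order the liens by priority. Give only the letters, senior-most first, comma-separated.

C, D, B, E, A

Effective dates: D relates back to the deed date Jun 13, 2019.
As an owners-association assessment lien, C is senior to every other lien.
Ordering the rest by effective date: B (Oct 10, 2018), D (Jun 13, 2019), E (Dec 14, 2019), A (Nov 11, 2020).
The subordination applies — B was senior to D — so B and D swap.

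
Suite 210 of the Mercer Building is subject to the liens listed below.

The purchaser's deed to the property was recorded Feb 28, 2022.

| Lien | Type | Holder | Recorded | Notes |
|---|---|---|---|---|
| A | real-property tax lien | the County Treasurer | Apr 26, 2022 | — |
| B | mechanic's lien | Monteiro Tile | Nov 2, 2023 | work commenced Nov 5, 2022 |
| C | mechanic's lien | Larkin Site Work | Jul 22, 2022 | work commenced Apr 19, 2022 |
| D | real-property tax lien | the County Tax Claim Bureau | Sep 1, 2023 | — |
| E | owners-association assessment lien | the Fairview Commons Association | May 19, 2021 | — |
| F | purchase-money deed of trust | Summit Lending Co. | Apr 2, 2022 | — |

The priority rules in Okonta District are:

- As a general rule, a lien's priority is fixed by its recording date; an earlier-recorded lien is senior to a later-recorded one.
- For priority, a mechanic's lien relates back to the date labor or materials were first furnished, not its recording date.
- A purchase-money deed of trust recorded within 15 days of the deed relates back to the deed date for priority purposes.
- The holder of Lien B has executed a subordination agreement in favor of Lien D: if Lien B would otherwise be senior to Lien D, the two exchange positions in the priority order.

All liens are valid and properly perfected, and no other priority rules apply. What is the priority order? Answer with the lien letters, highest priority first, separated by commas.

Adjusting effective dates: B's effective date is Nov 5, 2022, when work began; C is treated as recorded Apr 19, 2022, the work-commencement date; F missed the 15-day window (33 days after the deed), so its recording date stands.
Ordering by effective date: E (May 19, 2021), F (Apr 2, 2022), C (Apr 19, 2022), A (Apr 26, 2022), B (Nov 5, 2022), D (Sep 1, 2023).
B would otherwise be senior to D, so under the subordination agreement B and D exchange positions.

E, F, C, A, D, B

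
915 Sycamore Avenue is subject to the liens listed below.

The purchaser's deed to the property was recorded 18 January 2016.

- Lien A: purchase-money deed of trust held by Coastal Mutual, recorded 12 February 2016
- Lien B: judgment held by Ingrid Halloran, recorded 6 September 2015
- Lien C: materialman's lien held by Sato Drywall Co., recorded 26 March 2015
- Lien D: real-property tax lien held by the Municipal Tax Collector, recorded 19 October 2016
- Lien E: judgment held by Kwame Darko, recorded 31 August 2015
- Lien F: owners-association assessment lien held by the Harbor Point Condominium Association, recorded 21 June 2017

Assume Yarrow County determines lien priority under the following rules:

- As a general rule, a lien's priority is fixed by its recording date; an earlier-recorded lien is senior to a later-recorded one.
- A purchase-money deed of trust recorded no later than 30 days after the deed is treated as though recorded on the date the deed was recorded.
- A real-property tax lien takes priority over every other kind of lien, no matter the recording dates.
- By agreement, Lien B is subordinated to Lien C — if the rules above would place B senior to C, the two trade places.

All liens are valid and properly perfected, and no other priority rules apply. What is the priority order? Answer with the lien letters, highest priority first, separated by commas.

Effective dates after the stated exceptions: A's effective date is the deed date, 18 January 2016.
As a real-property tax lien, D is senior to every other lien.
Remaining liens by effective date: C (26 March 2015), E (31 August 2015), B (6 September 2015), A (18 January 2016), F (21 June 2017).
B is already junior to C, so the subordination agreement changes nothing.

D, C, E, B, A, F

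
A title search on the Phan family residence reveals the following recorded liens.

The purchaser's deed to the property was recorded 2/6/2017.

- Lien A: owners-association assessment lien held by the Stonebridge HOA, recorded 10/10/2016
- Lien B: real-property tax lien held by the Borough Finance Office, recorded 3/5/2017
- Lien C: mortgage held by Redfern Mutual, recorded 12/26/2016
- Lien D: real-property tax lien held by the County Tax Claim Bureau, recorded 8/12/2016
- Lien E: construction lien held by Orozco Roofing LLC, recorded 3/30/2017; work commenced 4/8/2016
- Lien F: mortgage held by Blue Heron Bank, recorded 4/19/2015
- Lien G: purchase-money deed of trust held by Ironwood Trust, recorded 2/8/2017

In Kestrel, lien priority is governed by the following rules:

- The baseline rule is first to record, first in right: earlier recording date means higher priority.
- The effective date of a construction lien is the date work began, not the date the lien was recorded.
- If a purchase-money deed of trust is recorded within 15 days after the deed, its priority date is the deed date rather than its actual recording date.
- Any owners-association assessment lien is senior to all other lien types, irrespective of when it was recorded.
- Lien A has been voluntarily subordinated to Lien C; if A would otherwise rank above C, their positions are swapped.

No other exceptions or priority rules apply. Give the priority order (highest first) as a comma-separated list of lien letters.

C, F, E, D, A, G, B

Effective dates: E's effective date is 4/8/2016, when work began; G relates back to the deed date 2/6/2017.
As an owners-association assessment lien, A is senior to every other lien.
Ordering the rest by effective date: F (4/19/2015), E (4/8/2016), D (8/12/2016), C (12/26/2016), G (2/6/2017), B (3/5/2017).
A would otherwise be senior to C, so under the subordination agreement A and C exchange positions.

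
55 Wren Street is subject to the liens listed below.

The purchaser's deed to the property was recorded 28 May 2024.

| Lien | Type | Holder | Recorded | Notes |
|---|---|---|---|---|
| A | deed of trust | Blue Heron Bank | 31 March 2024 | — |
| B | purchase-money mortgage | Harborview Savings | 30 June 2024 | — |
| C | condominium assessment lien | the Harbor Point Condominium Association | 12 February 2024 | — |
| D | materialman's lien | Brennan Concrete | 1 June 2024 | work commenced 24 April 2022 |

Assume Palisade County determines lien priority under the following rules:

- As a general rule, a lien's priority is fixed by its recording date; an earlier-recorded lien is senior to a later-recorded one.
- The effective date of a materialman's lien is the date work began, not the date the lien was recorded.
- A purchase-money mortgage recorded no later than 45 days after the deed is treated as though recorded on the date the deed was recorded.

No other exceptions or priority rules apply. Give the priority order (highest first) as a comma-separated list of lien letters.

D, C, A, B

Adjusting effective dates: B's effective date is the deed date, 28 May 2024; D relates back to 24 April 2022 (work commenced).
By effective date, earliest first: D (24 April 2022), C (12 February 2024), A (31 March 2024), B (28 May 2024).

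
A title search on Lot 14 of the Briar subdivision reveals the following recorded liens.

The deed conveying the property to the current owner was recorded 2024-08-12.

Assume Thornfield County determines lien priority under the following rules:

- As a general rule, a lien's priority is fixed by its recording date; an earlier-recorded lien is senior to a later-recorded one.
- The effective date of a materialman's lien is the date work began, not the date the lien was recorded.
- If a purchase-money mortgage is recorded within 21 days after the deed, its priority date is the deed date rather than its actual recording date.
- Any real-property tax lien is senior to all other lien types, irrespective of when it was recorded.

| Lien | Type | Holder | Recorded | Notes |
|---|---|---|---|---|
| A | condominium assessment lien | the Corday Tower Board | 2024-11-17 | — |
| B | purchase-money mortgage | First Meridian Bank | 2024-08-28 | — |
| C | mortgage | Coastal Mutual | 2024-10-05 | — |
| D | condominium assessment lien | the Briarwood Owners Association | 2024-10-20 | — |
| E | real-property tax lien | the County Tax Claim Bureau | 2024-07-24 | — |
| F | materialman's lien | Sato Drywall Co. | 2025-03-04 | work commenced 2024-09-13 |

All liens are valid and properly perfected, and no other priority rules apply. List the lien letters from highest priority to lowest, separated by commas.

Effective dates after the stated exceptions: B relates back to the deed date 2024-08-12; F relates back to 2024-09-13 (work commenced).
As a real-property tax lien, E is senior to every other lien.
Among the remaining liens, by effective date: B (2024-08-12), F (2024-09-13), C (2024-10-05), D (2024-10-20), A (2024-11-17).

E, B, F, C, D, A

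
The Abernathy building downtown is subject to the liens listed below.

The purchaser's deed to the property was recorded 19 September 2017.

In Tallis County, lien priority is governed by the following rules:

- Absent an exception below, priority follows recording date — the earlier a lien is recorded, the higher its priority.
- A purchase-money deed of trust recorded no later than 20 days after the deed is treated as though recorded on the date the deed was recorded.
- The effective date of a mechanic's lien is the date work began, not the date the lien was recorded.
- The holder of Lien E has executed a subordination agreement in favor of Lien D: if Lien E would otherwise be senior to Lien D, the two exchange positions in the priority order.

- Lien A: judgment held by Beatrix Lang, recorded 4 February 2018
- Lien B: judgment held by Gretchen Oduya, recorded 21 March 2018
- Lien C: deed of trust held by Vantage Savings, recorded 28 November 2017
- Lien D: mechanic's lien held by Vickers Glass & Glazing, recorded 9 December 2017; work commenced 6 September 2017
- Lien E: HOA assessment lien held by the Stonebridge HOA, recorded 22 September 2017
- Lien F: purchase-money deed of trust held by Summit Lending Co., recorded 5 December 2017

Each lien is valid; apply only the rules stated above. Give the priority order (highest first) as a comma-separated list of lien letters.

First, effective dates: D relates back to 6 September 2017 (work commenced); F missed the 20-day window (77 days after the deed), so its recording date stands.
Ordering by effective date: D (6 September 2017), E (22 September 2017), C (28 November 2017), F (5 December 2017), A (4 February 2018), B (21 March 2018).
E is already junior to D, so the subordination agreement changes nothing.

D, E, C, F, A, B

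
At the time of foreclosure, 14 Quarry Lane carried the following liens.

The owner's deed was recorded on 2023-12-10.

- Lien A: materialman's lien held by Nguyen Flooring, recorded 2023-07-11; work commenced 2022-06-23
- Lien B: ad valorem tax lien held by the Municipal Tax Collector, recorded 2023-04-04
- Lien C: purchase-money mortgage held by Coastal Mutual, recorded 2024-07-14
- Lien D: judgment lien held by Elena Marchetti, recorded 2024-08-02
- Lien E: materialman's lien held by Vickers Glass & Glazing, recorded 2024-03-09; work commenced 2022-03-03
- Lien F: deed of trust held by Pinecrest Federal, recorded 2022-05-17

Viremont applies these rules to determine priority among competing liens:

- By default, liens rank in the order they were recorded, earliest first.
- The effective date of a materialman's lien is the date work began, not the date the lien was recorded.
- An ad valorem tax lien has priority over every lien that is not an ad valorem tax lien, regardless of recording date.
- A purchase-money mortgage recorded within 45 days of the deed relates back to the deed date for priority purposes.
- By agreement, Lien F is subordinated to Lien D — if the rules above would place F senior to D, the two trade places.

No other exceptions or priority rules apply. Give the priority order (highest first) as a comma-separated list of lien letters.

First, effective dates: A relates back to 2022-06-23 (work commenced); C missed the 45-day window (217 days after the deed), so its recording date stands; E's effective date is 2022-03-03, when work began.
As an ad valorem tax lien, B is senior to every other lien.
Ordering the rest by effective date: E (2022-03-03), F (2022-05-17), A (2022-06-23), C (2024-07-14), D (2024-08-02).
F is senior to D before the subordination, so the two trade places.

B, E, D, A, C, F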